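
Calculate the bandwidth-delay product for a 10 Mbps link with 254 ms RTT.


BDP = bandwidth * RTT
= 10 Mbps * 254 ms
= 10 * 1e6 * 254 / 1000 bits
= 2540000 bits
= 317500 bytes
= 310.0586 KB
BDP = 2540000 bits (317500 bytes)


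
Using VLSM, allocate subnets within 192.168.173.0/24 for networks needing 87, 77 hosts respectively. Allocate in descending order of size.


87 hosts -> /25 (126 usable): 192.168.173.0/25
77 hosts -> /25 (126 usable): 192.168.173.128/25
Allocation: 192.168.173.0/25 (87 hosts, 126 usable); 192.168.173.128/25 (77 hosts, 126 usable)


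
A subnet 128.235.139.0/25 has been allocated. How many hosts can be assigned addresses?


Host bits = 32 - 25 = 7
Total addresses = 2^7 = 128
Usable = total - 2 (network and broadcast)
Usable hosts: 126


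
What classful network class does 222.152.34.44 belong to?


First octet: 222
Binary: 11011110
110xxxxx -> Class C (192-223)
Class C, default mask 255.255.255.0 (/24)


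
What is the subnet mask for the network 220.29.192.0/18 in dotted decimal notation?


/18 means 18 network bits, 14 host bits
Binary: 11111111111111111100000000000000
Mask: 255.255.192.0


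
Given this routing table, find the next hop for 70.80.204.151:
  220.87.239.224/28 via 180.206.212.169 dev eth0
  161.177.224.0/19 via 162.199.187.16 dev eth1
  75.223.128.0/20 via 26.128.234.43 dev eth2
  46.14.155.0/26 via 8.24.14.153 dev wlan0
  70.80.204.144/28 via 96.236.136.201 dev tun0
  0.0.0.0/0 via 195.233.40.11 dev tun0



Longest prefix match for 70.80.204.151:
  /28 220.87.239.224: no
  /19 161.177.224.0: no
  /20 75.223.128.0: no
  /26 46.14.155.0: no
  /28 70.80.204.144: MATCH
  /0 0.0.0.0: MATCH
Selected: next-hop 96.236.136.201 via tun0 (matched /28)


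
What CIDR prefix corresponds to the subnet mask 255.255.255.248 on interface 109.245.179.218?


Binary: 11111111.11111111.11111111.11111000
Count leading 1s
Prefix: /29


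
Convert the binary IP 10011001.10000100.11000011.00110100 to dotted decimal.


10011001 = 153
10000100 = 132
11000011 = 195
00110100 = 52
IP: 153.132.195.52


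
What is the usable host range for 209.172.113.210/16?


Network: 209.172.0.0
Broadcast: 209.172.255.255
First usable = network + 1
Last usable = broadcast - 1
Range: 209.172.0.1 to 209.172.255.254


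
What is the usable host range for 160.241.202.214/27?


Network: 160.241.202.192
Broadcast: 160.241.202.223
First usable = network + 1
Last usable = broadcast - 1
Range: 160.241.202.193 to 160.241.202.222


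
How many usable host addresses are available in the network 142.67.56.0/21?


Host bits = 32 - 21 = 11
Total addresses = 2^11 = 2048
Usable = total - 2 (network and broadcast)
Usable hosts: 2046


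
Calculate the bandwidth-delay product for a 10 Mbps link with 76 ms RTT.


BDP = bandwidth * RTT
= 10 Mbps * 76 ms
= 10 * 1e6 * 76 / 1000 bits
= 760000 bits
= 95000 bytes
= 92.7734 KB
BDP = 760000 bits (95000 bytes)


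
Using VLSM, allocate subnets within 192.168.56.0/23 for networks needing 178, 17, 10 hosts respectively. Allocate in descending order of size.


178 hosts -> /24 (254 usable): 192.168.56.0/24
17 hosts -> /27 (30 usable): 192.168.57.0/27
10 hosts -> /28 (14 usable): 192.168.57.32/28
Allocation: 192.168.56.0/24 (178 hosts, 254 usable); 192.168.57.0/27 (17 hosts, 30 usable); 192.168.57.32/28 (10 hosts, 14 usable)


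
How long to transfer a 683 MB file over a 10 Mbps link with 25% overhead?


Effective throughput = 10 * (1 - 25/100) = 7.5 Mbps
File size in Mb = 683 * 8 = 5464 Mb
Time = 5464 / 7.5
Time = 728.5333 seconds


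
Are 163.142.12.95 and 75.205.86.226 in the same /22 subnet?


Mask: 255.255.252.0
163.142.12.95 AND mask = 163.142.12.0
75.205.86.226 AND mask = 75.205.84.0
No, different subnets (163.142.12.0 vs 75.205.84.0)


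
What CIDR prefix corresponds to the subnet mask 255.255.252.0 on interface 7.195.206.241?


Binary: 11111111.11111111.11111100.00000000
Count leading 1s
Prefix: /22


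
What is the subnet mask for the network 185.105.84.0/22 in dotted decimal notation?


/22 means 22 network bits, 10 host bits
Binary: 11111111111111111111110000000000
Mask: 255.255.252.0


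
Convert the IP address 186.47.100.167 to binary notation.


186 = 10111010
47 = 00101111
100 = 01100100
167 = 10100111
Binary: 10111010.00101111.01100100.10100111


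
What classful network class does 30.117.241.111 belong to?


First octet: 30
Binary: 00011110
0xxxxxxx -> Class A (1-126)
Class A, default mask 255.0.0.0 (/8)


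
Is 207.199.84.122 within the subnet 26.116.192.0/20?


Subnet network: 26.116.192.0
Test IP AND mask: 207.199.80.0
No, 207.199.84.122 is not in 26.116.192.0/20


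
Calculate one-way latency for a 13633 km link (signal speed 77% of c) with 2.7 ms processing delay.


Speed = 0.77 * 3e5 km/s = 231000 km/s
Propagation delay = 13633 / 231000 = 0.059 s = 59.0173 ms
Processing delay = 2.7 ms
Total one-way latency = 61.7173 ms


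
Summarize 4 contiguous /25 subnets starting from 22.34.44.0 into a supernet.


Original prefix: /25
Number of subnets: 4 = 2^2
New prefix = 25 - 2 = 23
Supernet: 22.34.44.0/23


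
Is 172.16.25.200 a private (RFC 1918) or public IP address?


RFC 1918 private ranges:
  10.0.0.0/8 (10.0.0.0 - 10.255.255.255)
  172.16.0.0/12 (172.16.0.0 - 172.31.255.255)
  192.168.0.0/16 (192.168.0.0 - 192.168.255.255)
Private (in 172.16.0.0/12)


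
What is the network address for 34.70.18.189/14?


IP:   00100010.01000110.00010010.10111101
Mask: 11111111.11111100.00000000.00000000
AND operation:
Net:  00100010.01000100.00000000.00000000
Network: 34.68.0.0/14


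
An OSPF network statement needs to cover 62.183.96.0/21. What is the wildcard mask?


Subnet mask: 255.255.248.0
Wildcard = 255.255.255.255 - subnet mask
255 - 255 = 0
255 - 255 = 0
255 - 248 = 7
255 - 0 = 255
Wildcard: 0.0.7.255


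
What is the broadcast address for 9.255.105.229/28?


Network: 9.255.105.224/28
Host bits = 4
Set all host bits to 1:
Broadcast: 9.255.105.239


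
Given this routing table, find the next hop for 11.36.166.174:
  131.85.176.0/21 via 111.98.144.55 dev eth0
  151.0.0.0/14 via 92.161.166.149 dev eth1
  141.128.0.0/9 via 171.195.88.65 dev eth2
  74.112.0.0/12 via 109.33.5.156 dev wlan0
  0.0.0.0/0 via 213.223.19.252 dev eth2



Longest prefix match for 11.36.166.174:
  /21 131.85.176.0: no
  /14 151.0.0.0: no
  /9 141.128.0.0: no
  /12 74.112.0.0: no
  /0 0.0.0.0: MATCH
Selected: next-hop 213.223.19.252 via eth2 (matched /0)


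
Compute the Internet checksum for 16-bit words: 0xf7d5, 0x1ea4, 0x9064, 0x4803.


Sum all words (with carry folding):
+ 0xf7d5 = 0xf7d5
+ 0x1ea4 = 0x167a
+ 0x9064 = 0xa6de
+ 0x4803 = 0xeee1
One's complement: ~0xeee1
Checksum = 0x111e


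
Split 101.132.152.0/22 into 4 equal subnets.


New prefix = 22 + 2 = 24
Each subnet has 256 addresses
  101.132.152.0/24
  101.132.153.0/24
  101.132.154.0/24
  101.132.155.0/24
Subnets: 101.132.152.0/24, 101.132.153.0/24, 101.132.154.0/24, 101.132.155.0/24


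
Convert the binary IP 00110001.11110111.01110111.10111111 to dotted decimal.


00110001 = 49
11110111 = 247
01110111 = 119
10111111 = 191
IP: 49.247.119.191


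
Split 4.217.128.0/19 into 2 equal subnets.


New prefix = 19 + 1 = 20
Each subnet has 4096 addresses
  4.217.128.0/20
  4.217.144.0/20
Subnets: 4.217.128.0/20, 4.217.144.0/20


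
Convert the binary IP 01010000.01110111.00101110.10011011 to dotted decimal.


01010000 = 80
01110111 = 119
00101110 = 46
10011011 = 155
IP: 80.119.46.155


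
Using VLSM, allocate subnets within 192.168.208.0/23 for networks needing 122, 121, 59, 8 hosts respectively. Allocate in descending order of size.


122 hosts -> /25 (126 usable): 192.168.208.0/25
121 hosts -> /25 (126 usable): 192.168.208.128/25
59 hosts -> /26 (62 usable): 192.168.209.0/26
8 hosts -> /28 (14 usable): 192.168.209.64/28
Allocation: 192.168.208.0/25 (122 hosts, 126 usable); 192.168.208.128/25 (121 hosts, 126 usable); 192.168.209.0/26 (59 hosts, 62 usable); 192.168.209.64/28 (8 hosts, 14 usable)


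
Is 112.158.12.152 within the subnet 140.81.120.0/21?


Subnet network: 140.81.120.0
Test IP AND mask: 112.158.8.0
No, 112.158.12.152 is not in 140.81.120.0/21


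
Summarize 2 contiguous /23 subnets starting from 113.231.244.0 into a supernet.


Original prefix: /23
Number of subnets: 2 = 2^1
New prefix = 23 - 1 = 22
Supernet: 113.231.244.0/22


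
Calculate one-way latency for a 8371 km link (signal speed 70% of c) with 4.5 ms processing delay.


Speed = 0.7 * 3e5 km/s = 210000 km/s
Propagation delay = 8371 / 210000 = 0.0399 s = 39.8619 ms
Processing delay = 4.5 ms
Total one-way latency = 44.3619 ms


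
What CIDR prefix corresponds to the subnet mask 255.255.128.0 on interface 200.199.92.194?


Binary: 11111111.11111111.10000000.00000000
Count leading 1s
Prefix: /17


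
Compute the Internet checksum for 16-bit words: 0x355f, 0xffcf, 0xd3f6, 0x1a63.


Sum all words (with carry folding):
+ 0x355f = 0x355f
+ 0xffcf = 0x352f
+ 0xd3f6 = 0x0926
+ 0x1a63 = 0x2389
One's complement: ~0x2389
Checksum = 0xdc76


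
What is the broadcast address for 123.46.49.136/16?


Network: 123.46.0.0/16
Host bits = 16
Set all host bits to 1:
Broadcast: 123.46.255.255


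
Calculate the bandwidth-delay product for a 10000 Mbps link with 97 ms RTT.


BDP = bandwidth * RTT
= 10000 Mbps * 97 ms
= 10000 * 1e6 * 97 / 1000 bits
= 970000000 bits
= 121250000 bytes
= 118408.2031 KB
BDP = 970000000 bits (121250000 bytes)


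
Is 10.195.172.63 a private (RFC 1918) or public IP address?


RFC 1918 private ranges:
  10.0.0.0/8 (10.0.0.0 - 10.255.255.255)
  172.16.0.0/12 (172.16.0.0 - 172.31.255.255)
  192.168.0.0/16 (192.168.0.0 - 192.168.255.255)
Private (in 10.0.0.0/8)


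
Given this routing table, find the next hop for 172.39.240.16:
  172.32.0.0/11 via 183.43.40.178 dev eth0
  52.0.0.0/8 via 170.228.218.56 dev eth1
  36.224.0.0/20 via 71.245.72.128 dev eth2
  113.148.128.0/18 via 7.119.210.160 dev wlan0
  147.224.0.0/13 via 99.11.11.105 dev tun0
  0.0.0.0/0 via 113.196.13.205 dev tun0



Longest prefix match for 172.39.240.16:
  /11 172.32.0.0: MATCH
  /8 52.0.0.0: no
  /20 36.224.0.0: no
  /18 113.148.128.0: no
  /13 147.224.0.0: no
  /0 0.0.0.0: MATCH
Selected: next-hop 183.43.40.178 via eth0 (matched /11)


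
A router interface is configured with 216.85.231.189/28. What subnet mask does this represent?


/28 means 28 network bits, 4 host bits
Binary: 11111111111111111111111111110000
Mask: 255.255.255.240


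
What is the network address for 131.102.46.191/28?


IP:   10000011.01100110.00101110.10111111
Mask: 11111111.11111111.11111111.11110000
AND operation:
Net:  10000011.01100110.00101110.10110000
Network: 131.102.46.176/28


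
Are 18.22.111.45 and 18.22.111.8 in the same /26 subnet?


Mask: 255.255.255.192
18.22.111.45 AND mask = 18.22.111.0
18.22.111.8 AND mask = 18.22.111.0
Yes, same subnet (18.22.111.0)


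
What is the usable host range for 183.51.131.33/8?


Network: 183.0.0.0
Broadcast: 183.255.255.255
First usable = network + 1
Last usable = broadcast - 1
Range: 183.0.0.1 to 183.255.255.254


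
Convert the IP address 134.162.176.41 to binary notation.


134 = 10000110
162 = 10100010
176 = 10110000
41 = 00101001
Binary: 10000110.10100010.10110000.00101001


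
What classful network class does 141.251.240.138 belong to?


First octet: 141
Binary: 10001101
10xxxxxx -> Class B (128-191)
Class B, default mask 255.255.0.0 (/16)


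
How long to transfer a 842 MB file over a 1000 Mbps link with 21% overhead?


Effective throughput = 1000 * (1 - 21/100) = 790 Mbps
File size in Mb = 842 * 8 = 6736 Mb
Time = 6736 / 790
Time = 8.5266 seconds


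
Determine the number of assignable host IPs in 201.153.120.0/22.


Host bits = 32 - 22 = 10
Total addresses = 2^10 = 1024
Usable = total - 2 (network and broadcast)
Usable hosts: 1022


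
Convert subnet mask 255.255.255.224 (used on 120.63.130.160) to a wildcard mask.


Subnet mask: 255.255.255.224
Wildcard = 255.255.255.255 - subnet mask
255 - 255 = 0
255 - 255 = 0
255 - 255 = 0
255 - 224 = 31
Wildcard: 0.0.0.31


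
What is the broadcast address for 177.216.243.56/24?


Network: 177.216.243.0/24
Host bits = 8
Set all host bits to 1:
Broadcast: 177.216.243.255


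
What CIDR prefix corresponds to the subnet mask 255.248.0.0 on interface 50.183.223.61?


Binary: 11111111.11111000.00000000.00000000
Count leading 1s
Prefix: /13


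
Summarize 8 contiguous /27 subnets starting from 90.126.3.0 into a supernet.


Original prefix: /27
Number of subnets: 8 = 2^3
New prefix = 27 - 3 = 24
Supernet: 90.126.3.0/24


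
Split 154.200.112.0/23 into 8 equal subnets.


New prefix = 23 + 3 = 26
Each subnet has 64 addresses
  154.200.112.0/26
  154.200.112.64/26
  154.200.112.128/26
  154.200.112.192/26
  154.200.113.0/26
  154.200.113.64/26
  154.200.113.128/26
  154.200.113.192/26
Subnets: 154.200.112.0/26, 154.200.112.64/26, 154.200.112.128/26, 154.200.112.192/26, 154.200.113.0/26, 154.200.113.64/26, 154.200.113.128/26, 154.200.113.192/26


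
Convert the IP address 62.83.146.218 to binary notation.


62 = 00111110
83 = 01010011
146 = 10010010
218 = 11011010
Binary: 00111110.01010011.10010010.11011010


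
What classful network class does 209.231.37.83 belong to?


First octet: 209
Binary: 11010001
110xxxxx -> Class C (192-223)
Class C, default mask 255.255.255.0 (/24)


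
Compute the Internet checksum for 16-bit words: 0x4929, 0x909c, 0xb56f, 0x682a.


Sum all words (with carry folding):
+ 0x4929 = 0x4929
+ 0x909c = 0xd9c5
+ 0xb56f = 0x8f35
+ 0x682a = 0xf75f
One's complement: ~0xf75f
Checksum = 0x08a0


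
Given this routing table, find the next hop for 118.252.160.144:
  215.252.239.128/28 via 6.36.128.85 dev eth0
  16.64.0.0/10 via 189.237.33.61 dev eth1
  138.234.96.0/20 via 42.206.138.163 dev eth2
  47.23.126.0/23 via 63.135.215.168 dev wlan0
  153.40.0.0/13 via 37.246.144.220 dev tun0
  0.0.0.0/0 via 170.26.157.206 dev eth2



Longest prefix match for 118.252.160.144:
  /28 215.252.239.128: no
  /10 16.64.0.0: no
  /20 138.234.96.0: no
  /23 47.23.126.0: no
  /13 153.40.0.0: no
  /0 0.0.0.0: MATCH
Selected: next-hop 170.26.157.206 via eth2 (matched /0)


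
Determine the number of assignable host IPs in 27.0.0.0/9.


Host bits = 32 - 9 = 23
Total addresses = 2^23 = 8388608
Usable = total - 2 (network and broadcast)
Usable hosts: 8388606


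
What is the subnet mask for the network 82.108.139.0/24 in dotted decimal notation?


/24 means 24 network bits, 8 host bits
Binary: 11111111111111111111111100000000
Mask: 255.255.255.0


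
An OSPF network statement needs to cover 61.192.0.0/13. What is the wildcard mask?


Subnet mask: 255.248.0.0
Wildcard = 255.255.255.255 - subnet mask
255 - 255 = 0
255 - 248 = 7
255 - 0 = 255
255 - 0 = 255
Wildcard: 0.7.255.255


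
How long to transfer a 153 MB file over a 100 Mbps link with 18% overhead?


Effective throughput = 100 * (1 - 18/100) = 82 Mbps
File size in Mb = 153 * 8 = 1224 Mb
Time = 1224 / 82
Time = 14.9268 seconds


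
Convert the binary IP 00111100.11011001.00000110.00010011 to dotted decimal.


00111100 = 60
11011001 = 217
00000110 = 6
00010011 = 19
IP: 60.217.6.19


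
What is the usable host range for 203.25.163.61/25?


Network: 203.25.163.0
Broadcast: 203.25.163.127
First usable = network + 1
Last usable = broadcast - 1
Range: 203.25.163.1 to 203.25.163.126


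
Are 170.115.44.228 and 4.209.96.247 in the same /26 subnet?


Mask: 255.255.255.192
170.115.44.228 AND mask = 170.115.44.192
4.209.96.247 AND mask = 4.209.96.192
No, different subnets (170.115.44.192 vs 4.209.96.192)


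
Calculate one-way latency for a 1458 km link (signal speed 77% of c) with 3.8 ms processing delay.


Speed = 0.77 * 3e5 km/s = 231000 km/s
Propagation delay = 1458 / 231000 = 0.0063 s = 6.3117 ms
Processing delay = 3.8 ms
Total one-way latency = 10.1117 ms


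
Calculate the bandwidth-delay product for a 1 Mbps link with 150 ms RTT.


BDP = bandwidth * RTT
= 1 Mbps * 150 ms
= 1 * 1e6 * 150 / 1000 bits
= 150000 bits
= 18750 bytes
= 18.3105 KB
BDP = 150000 bits (18750 bytes)


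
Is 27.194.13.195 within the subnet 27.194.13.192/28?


Subnet network: 27.194.13.192
Test IP AND mask: 27.194.13.192
Yes, 27.194.13.195 is in 27.194.13.192/28


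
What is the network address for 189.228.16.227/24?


IP:   10111101.11100100.00010000.11100011
Mask: 11111111.11111111.11111111.00000000
AND operation:
Net:  10111101.11100100.00010000.00000000
Network: 189.228.16.0/24


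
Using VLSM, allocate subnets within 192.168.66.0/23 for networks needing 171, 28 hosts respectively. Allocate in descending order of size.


171 hosts -> /24 (254 usable): 192.168.66.0/24
28 hosts -> /27 (30 usable): 192.168.67.0/27
Allocation: 192.168.66.0/24 (171 hosts, 254 usable); 192.168.67.0/27 (28 hosts, 30 usable)


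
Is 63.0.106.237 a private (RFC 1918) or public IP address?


RFC 1918 private ranges:
  10.0.0.0/8 (10.0.0.0 - 10.255.255.255)
  172.16.0.0/12 (172.16.0.0 - 172.31.255.255)
  192.168.0.0/16 (192.168.0.0 - 192.168.255.255)
Public (not in any RFC 1918 range)


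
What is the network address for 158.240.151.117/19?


IP:   10011110.11110000.10010111.01110101
Mask: 11111111.11111111.11100000.00000000
AND operation:
Net:  10011110.11110000.10000000.00000000
Network: 158.240.128.0/19


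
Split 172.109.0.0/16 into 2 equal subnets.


New prefix = 16 + 1 = 17
Each subnet has 32768 addresses
  172.109.0.0/17
  172.109.128.0/17
Subnets: 172.109.0.0/17, 172.109.128.0/17


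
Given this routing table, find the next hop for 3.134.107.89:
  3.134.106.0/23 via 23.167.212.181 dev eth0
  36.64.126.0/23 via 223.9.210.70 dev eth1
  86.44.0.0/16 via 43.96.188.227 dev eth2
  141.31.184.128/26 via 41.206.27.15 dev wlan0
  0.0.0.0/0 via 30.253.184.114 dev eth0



Longest prefix match for 3.134.107.89:
  /23 3.134.106.0: MATCH
  /23 36.64.126.0: no
  /16 86.44.0.0: no
  /26 141.31.184.128: no
  /0 0.0.0.0: MATCH
Selected: next-hop 23.167.212.181 via eth0 (matched /23)


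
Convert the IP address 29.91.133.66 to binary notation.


29 = 00011101
91 = 01011011
133 = 10000101
66 = 01000010
Binary: 00011101.01011011.10000101.01000010


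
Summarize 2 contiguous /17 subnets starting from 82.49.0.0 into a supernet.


Original prefix: /17
Number of subnets: 2 = 2^1
New prefix = 17 - 1 = 16
Supernet: 82.49.0.0/16


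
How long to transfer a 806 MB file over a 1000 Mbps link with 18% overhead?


Effective throughput = 1000 * (1 - 18/100) = 820.0 Mbps
File size in Mb = 806 * 8 = 6448 Mb
Time = 6448 / 820.0
Time = 7.8634 seconds


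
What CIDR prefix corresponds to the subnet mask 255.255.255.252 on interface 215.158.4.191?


Binary: 11111111.11111111.11111111.11111100
Count leading 1s
Prefix: /30


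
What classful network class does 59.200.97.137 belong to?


First octet: 59
Binary: 00111011
0xxxxxxx -> Class A (1-126)
Class A, default mask 255.0.0.0 (/8)


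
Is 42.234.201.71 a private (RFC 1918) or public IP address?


RFC 1918 private ranges:
  10.0.0.0/8 (10.0.0.0 - 10.255.255.255)
  172.16.0.0/12 (172.16.0.0 - 172.31.255.255)
  192.168.0.0/16 (192.168.0.0 - 192.168.255.255)
Public (not in any RFC 1918 range)


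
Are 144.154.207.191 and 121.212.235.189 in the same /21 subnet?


Mask: 255.255.248.0
144.154.207.191 AND mask = 144.154.200.0
121.212.235.189 AND mask = 121.212.232.0
No, different subnets (144.154.200.0 vs 121.212.232.0)


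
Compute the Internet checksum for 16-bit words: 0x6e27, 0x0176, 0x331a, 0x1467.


Sum all words (with carry folding):
+ 0x6e27 = 0x6e27
+ 0x0176 = 0x6f9d
+ 0x331a = 0xa2b7
+ 0x1467 = 0xb71e
One's complement: ~0xb71e
Checksum = 0x48e1


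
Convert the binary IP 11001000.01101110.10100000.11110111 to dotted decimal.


11001000 = 200
01101110 = 110
10100000 = 160
11110111 = 247
IP: 200.110.160.247


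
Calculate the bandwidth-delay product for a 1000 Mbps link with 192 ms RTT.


BDP = bandwidth * RTT
= 1000 Mbps * 192 ms
= 1000 * 1e6 * 192 / 1000 bits
= 192000000 bits
= 24000000 bytes
= 23437.5 KB
BDP = 192000000 bits (24000000 bytes)


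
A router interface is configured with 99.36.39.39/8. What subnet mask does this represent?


/8 means 8 network bits, 24 host bits
Binary: 11111111000000000000000000000000
Mask: 255.0.0.0


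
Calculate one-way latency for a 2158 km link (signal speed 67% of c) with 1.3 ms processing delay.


Speed = 0.67 * 3e5 km/s = 201000 km/s
Propagation delay = 2158 / 201000 = 0.0107 s = 10.7363 ms
Processing delay = 1.3 ms
Total one-way latency = 12.0363 ms


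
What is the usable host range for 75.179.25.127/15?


Network: 75.178.0.0
Broadcast: 75.179.255.255
First usable = network + 1
Last usable = broadcast - 1
Range: 75.178.0.1 to 75.179.255.254


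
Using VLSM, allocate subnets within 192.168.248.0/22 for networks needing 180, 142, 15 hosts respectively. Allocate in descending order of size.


180 hosts -> /24 (254 usable): 192.168.248.0/24
142 hosts -> /24 (254 usable): 192.168.249.0/24
15 hosts -> /27 (30 usable): 192.168.250.0/27
Allocation: 192.168.248.0/24 (180 hosts, 254 usable); 192.168.249.0/24 (142 hosts, 254 usable); 192.168.250.0/27 (15 hosts, 30 usable)


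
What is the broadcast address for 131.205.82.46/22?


Network: 131.205.80.0/22
Host bits = 10
Set all host bits to 1:
Broadcast: 131.205.83.255


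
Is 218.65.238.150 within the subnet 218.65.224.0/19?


Subnet network: 218.65.224.0
Test IP AND mask: 218.65.224.0
Yes, 218.65.238.150 is in 218.65.224.0/19


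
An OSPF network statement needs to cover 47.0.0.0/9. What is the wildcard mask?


Subnet mask: 255.128.0.0
Wildcard = 255.255.255.255 - subnet mask
255 - 255 = 0
255 - 128 = 127
255 - 0 = 255
255 - 0 = 255
Wildcard: 0.127.255.255


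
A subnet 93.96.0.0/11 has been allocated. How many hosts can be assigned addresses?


Host bits = 32 - 11 = 21
Total addresses = 2^21 = 2097152
Usable = total - 2 (network and broadcast)
Usable hosts: 2097150


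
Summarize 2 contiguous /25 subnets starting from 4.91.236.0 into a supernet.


Original prefix: /25
Number of subnets: 2 = 2^1
New prefix = 25 - 1 = 24
Supernet: 4.91.236.0/24


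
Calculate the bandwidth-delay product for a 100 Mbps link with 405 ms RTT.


BDP = bandwidth * RTT
= 100 Mbps * 405 ms
= 100 * 1e6 * 405 / 1000 bits
= 40500000 bits
= 5062500 bytes
= 4943.8477 KB
BDP = 40500000 bits (5062500 bytes)


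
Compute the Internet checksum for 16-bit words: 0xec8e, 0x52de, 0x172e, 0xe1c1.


Sum all words (with carry folding):
+ 0xec8e = 0xec8e
+ 0x52de = 0x3f6d
+ 0x172e = 0x569b
+ 0xe1c1 = 0x385d
One's complement: ~0x385d
Checksum = 0xc7a2


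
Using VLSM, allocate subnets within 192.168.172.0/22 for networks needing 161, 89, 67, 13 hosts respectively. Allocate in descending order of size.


161 hosts -> /24 (254 usable): 192.168.172.0/24
89 hosts -> /25 (126 usable): 192.168.173.0/25
67 hosts -> /25 (126 usable): 192.168.173.128/25
13 hosts -> /28 (14 usable): 192.168.174.0/28
Allocation: 192.168.172.0/24 (161 hosts, 254 usable); 192.168.173.0/25 (89 hosts, 126 usable); 192.168.173.128/25 (67 hosts, 126 usable); 192.168.174.0/28 (13 hosts, 14 usable)


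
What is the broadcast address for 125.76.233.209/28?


Network: 125.76.233.208/28
Host bits = 4
Set all host bits to 1:
Broadcast: 125.76.233.223


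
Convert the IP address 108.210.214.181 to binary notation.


108 = 01101100
210 = 11010010
214 = 11010110
181 = 10110101
Binary: 01101100.11010010.11010110.10110101


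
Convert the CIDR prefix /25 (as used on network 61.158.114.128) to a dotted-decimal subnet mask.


/25 means 25 network bits, 7 host bits
Binary: 11111111111111111111111110000000
Mask: 255.255.255.128


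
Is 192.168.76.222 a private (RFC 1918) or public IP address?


RFC 1918 private ranges:
  10.0.0.0/8 (10.0.0.0 - 10.255.255.255)
  172.16.0.0/12 (172.16.0.0 - 172.31.255.255)
  192.168.0.0/16 (192.168.0.0 - 192.168.255.255)
Private (in 192.168.0.0/16)


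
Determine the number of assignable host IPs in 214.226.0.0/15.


Host bits = 32 - 15 = 17
Total addresses = 2^17 = 131072
Usable = total - 2 (network and broadcast)
Usable hosts: 131070


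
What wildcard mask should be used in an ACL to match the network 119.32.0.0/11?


Subnet mask: 255.224.0.0
Wildcard = 255.255.255.255 - subnet mask
255 - 255 = 0
255 - 224 = 31
255 - 0 = 255
255 - 0 = 255
Wildcard: 0.31.255.255


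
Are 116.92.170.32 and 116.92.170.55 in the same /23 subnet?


Mask: 255.255.254.0
116.92.170.32 AND mask = 116.92.170.0
116.92.170.55 AND mask = 116.92.170.0
Yes, same subnet (116.92.170.0)


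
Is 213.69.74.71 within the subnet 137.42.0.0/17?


Subnet network: 137.42.0.0
Test IP AND mask: 213.69.0.0
No, 213.69.74.71 is not in 137.42.0.0/17


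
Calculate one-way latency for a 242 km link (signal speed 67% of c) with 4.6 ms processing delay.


Speed = 0.67 * 3e5 km/s = 201000 km/s
Propagation delay = 242 / 201000 = 0.0012 s = 1.204 ms
Processing delay = 4.6 ms
Total one-way latency = 5.804 ms


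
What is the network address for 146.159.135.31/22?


IP:   10010010.10011111.10000111.00011111
Mask: 11111111.11111111.11111100.00000000
AND operation:
Net:  10010010.10011111.10000100.00000000
Network: 146.159.132.0/22


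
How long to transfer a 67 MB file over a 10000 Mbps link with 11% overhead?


Effective throughput = 10000 * (1 - 11/100) = 8900 Mbps
File size in Mb = 67 * 8 = 536 Mb
Time = 536 / 8900
Time = 0.0602 seconds


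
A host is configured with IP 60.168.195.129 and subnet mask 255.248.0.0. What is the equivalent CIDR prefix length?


Binary: 11111111.11111000.00000000.00000000
Count leading 1s
Prefix: /13


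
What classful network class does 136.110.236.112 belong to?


First octet: 136
Binary: 10001000
10xxxxxx -> Class B (128-191)
Class B, default mask 255.255.0.0 (/16)


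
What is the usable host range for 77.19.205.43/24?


Network: 77.19.205.0
Broadcast: 77.19.205.255
First usable = network + 1
Last usable = broadcast - 1
Range: 77.19.205.1 to 77.19.205.254


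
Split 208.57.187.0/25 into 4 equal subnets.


New prefix = 25 + 2 = 27
Each subnet has 32 addresses
  208.57.187.0/27
  208.57.187.32/27
  208.57.187.64/27
  208.57.187.96/27
Subnets: 208.57.187.0/27, 208.57.187.32/27, 208.57.187.64/27, 208.57.187.96/27


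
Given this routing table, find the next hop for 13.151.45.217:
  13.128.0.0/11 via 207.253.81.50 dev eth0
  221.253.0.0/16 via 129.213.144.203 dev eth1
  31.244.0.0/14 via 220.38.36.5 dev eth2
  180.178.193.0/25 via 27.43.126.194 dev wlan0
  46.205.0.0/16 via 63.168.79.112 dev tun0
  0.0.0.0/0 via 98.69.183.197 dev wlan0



Longest prefix match for 13.151.45.217:
  /11 13.128.0.0: MATCH
  /16 221.253.0.0: no
  /14 31.244.0.0: no
  /25 180.178.193.0: no
  /16 46.205.0.0: no
  /0 0.0.0.0: MATCH
Selected: next-hop 207.253.81.50 via eth0 (matched /11)


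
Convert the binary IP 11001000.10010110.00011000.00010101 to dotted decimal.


11001000 = 200
10010110 = 150
00011000 = 24
00010101 = 21
IP: 200.150.24.21


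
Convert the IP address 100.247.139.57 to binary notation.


100 = 01100100
247 = 11110111
139 = 10001011
57 = 00111001
Binary: 01100100.11110111.10001011.00111001


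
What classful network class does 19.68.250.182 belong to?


First octet: 19
Binary: 00010011
0xxxxxxx -> Class A (1-126)
Class A, default mask 255.0.0.0 (/8)


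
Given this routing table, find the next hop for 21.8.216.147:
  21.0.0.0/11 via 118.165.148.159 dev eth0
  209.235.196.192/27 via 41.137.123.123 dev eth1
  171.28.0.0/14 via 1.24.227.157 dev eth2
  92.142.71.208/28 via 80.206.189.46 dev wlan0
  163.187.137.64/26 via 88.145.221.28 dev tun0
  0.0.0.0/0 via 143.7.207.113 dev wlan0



Longest prefix match for 21.8.216.147:
  /11 21.0.0.0: MATCH
  /27 209.235.196.192: no
  /14 171.28.0.0: no
  /28 92.142.71.208: no
  /26 163.187.137.64: no
  /0 0.0.0.0: MATCH
Selected: next-hop 118.165.148.159 via eth0 (matched /11)


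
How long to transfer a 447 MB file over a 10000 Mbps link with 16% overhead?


Effective throughput = 10000 * (1 - 16/100) = 8400 Mbps
File size in Mb = 447 * 8 = 3576 Mb
Time = 3576 / 8400
Time = 0.4257 seconds


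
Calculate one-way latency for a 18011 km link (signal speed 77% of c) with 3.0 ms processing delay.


Speed = 0.77 * 3e5 km/s = 231000 km/s
Propagation delay = 18011 / 231000 = 0.078 s = 77.9697 ms
Processing delay = 3.0 ms
Total one-way latency = 80.9697 ms


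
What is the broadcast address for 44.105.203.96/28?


Network: 44.105.203.96/28
Host bits = 4
Set all host bits to 1:
Broadcast: 44.105.203.111


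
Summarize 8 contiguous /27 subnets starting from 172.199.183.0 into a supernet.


Original prefix: /27
Number of subnets: 8 = 2^3
New prefix = 27 - 3 = 24
Supernet: 172.199.183.0/24


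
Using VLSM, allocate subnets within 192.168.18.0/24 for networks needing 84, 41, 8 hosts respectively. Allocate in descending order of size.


84 hosts -> /25 (126 usable): 192.168.18.0/25
41 hosts -> /26 (62 usable): 192.168.18.128/26
8 hosts -> /28 (14 usable): 192.168.18.192/28
Allocation: 192.168.18.0/25 (84 hosts, 126 usable); 192.168.18.128/26 (41 hosts, 62 usable); 192.168.18.192/28 (8 hosts, 14 usable)


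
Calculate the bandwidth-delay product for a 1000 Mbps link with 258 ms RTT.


BDP = bandwidth * RTT
= 1000 Mbps * 258 ms
= 1000 * 1e6 * 258 / 1000 bits
= 258000000 bits
= 32250000 bytes
= 31494.1406 KB
BDP = 258000000 bits (32250000 bytes)


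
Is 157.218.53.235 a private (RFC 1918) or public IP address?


RFC 1918 private ranges:
  10.0.0.0/8 (10.0.0.0 - 10.255.255.255)
  172.16.0.0/12 (172.16.0.0 - 172.31.255.255)
  192.168.0.0/16 (192.168.0.0 - 192.168.255.255)
Public (not in any RFC 1918 range)


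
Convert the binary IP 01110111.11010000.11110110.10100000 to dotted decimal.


01110111 = 119
11010000 = 208
11110110 = 246
10100000 = 160
IP: 119.208.246.160


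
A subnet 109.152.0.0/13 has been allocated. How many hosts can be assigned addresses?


Host bits = 32 - 13 = 19
Total addresses = 2^19 = 524288
Usable = total - 2 (network and broadcast)
Usable hosts: 524286


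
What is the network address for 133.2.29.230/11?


IP:   10000101.00000010.00011101.11100110
Mask: 11111111.11100000.00000000.00000000
AND operation:
Net:  10000101.00000000.00000000.00000000
Network: 133.0.0.0/11


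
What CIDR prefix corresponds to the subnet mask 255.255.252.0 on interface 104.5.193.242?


Binary: 11111111.11111111.11111100.00000000
Count leading 1s
Prefix: /22


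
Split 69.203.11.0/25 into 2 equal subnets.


New prefix = 25 + 1 = 26
Each subnet has 64 addresses
  69.203.11.0/26
  69.203.11.64/26
Subnets: 69.203.11.0/26, 69.203.11.64/26


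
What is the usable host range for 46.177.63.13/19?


Network: 46.177.32.0
Broadcast: 46.177.63.255
First usable = network + 1
Last usable = broadcast - 1
Range: 46.177.32.1 to 46.177.63.254


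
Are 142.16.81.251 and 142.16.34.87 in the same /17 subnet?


Mask: 255.255.128.0
142.16.81.251 AND mask = 142.16.0.0
142.16.34.87 AND mask = 142.16.0.0
Yes, same subnet (142.16.0.0)


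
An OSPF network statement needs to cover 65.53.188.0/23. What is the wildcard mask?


Subnet mask: 255.255.254.0
Wildcard = 255.255.255.255 - subnet mask
255 - 255 = 0
255 - 255 = 0
255 - 254 = 1
255 - 0 = 255
Wildcard: 0.0.1.255


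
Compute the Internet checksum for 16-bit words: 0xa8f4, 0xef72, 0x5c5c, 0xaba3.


Sum all words (with carry folding):
+ 0xa8f4 = 0xa8f4
+ 0xef72 = 0x9867
+ 0x5c5c = 0xf4c3
+ 0xaba3 = 0xa067
One's complement: ~0xa067
Checksum = 0x5f98


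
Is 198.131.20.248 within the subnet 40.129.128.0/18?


Subnet network: 40.129.128.0
Test IP AND mask: 198.131.0.0
No, 198.131.20.248 is not in 40.129.128.0/18


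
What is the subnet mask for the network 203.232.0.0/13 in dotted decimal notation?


/13 means 13 network bits, 19 host bits
Binary: 11111111111110000000000000000000
Mask: 255.248.0.0


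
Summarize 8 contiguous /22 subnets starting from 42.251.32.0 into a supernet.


Original prefix: /22
Number of subnets: 8 = 2^3
New prefix = 22 - 3 = 19
Supernet: 42.251.32.0/19


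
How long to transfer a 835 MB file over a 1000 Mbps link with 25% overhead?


Effective throughput = 1000 * (1 - 25/100) = 750 Mbps
File size in Mb = 835 * 8 = 6680 Mb
Time = 6680 / 750
Time = 8.9067 seconds


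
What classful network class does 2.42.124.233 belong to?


First octet: 2
Binary: 00000010
0xxxxxxx -> Class A (1-126)
Class A, default mask 255.0.0.0 (/8)


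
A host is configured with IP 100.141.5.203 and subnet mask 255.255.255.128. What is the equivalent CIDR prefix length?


Binary: 11111111.11111111.11111111.10000000
Count leading 1s
Prefix: /25


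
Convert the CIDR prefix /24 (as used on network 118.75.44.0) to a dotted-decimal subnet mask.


/24 means 24 network bits, 8 host bits
Binary: 11111111111111111111111100000000
Mask: 255.255.255.0


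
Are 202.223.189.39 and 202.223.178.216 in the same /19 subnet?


Mask: 255.255.224.0
202.223.189.39 AND mask = 202.223.160.0
202.223.178.216 AND mask = 202.223.160.0
Yes, same subnet (202.223.160.0)


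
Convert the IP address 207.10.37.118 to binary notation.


207 = 11001111
10 = 00001010
37 = 00100101
118 = 01110110
Binary: 11001111.00001010.00100101.01110110


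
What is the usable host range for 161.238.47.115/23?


Network: 161.238.46.0
Broadcast: 161.238.47.255
First usable = network + 1
Last usable = broadcast - 1
Range: 161.238.46.1 to 161.238.47.254


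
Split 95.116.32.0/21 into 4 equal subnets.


New prefix = 21 + 2 = 23
Each subnet has 512 addresses
  95.116.32.0/23
  95.116.34.0/23
  95.116.36.0/23
  95.116.38.0/23
Subnets: 95.116.32.0/23, 95.116.34.0/23, 95.116.36.0/23, 95.116.38.0/23


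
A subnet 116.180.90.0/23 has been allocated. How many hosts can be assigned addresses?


Host bits = 32 - 23 = 9
Total addresses = 2^9 = 512
Usable = total - 2 (network and broadcast)
Usable hosts: 510


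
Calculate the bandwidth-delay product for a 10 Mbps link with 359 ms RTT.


BDP = bandwidth * RTT
= 10 Mbps * 359 ms
= 10 * 1e6 * 359 / 1000 bits
= 3590000 bits
= 448750 bytes
= 438.2324 KB
BDP = 3590000 bits (448750 bytes)


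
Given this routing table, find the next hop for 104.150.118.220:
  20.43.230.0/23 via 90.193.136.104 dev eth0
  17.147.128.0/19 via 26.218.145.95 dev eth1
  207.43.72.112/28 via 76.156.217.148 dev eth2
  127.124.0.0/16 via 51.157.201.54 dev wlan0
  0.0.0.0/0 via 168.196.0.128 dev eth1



Longest prefix match for 104.150.118.220:
  /23 20.43.230.0: no
  /19 17.147.128.0: no
  /28 207.43.72.112: no
  /16 127.124.0.0: no
  /0 0.0.0.0: MATCH
Selected: next-hop 168.196.0.128 via eth1 (matched /0)


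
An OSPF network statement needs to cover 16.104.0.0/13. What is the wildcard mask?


Subnet mask: 255.248.0.0
Wildcard = 255.255.255.255 - subnet mask
255 - 255 = 0
255 - 248 = 7
255 - 0 = 255
255 - 0 = 255
Wildcard: 0.7.255.255


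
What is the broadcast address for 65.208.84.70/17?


Network: 65.208.0.0/17
Host bits = 15
Set all host bits to 1:
Broadcast: 65.208.127.255


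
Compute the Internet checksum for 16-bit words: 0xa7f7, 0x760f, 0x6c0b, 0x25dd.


Sum all words (with carry folding):
+ 0xa7f7 = 0xa7f7
+ 0x760f = 0x1e07
+ 0x6c0b = 0x8a12
+ 0x25dd = 0xafef
One's complement: ~0xafef
Checksum = 0x5010


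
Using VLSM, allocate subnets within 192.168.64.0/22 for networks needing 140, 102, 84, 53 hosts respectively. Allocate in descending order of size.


140 hosts -> /24 (254 usable): 192.168.64.0/24
102 hosts -> /25 (126 usable): 192.168.65.0/25
84 hosts -> /25 (126 usable): 192.168.65.128/25
53 hosts -> /26 (62 usable): 192.168.66.0/26
Allocation: 192.168.64.0/24 (140 hosts, 254 usable); 192.168.65.0/25 (102 hosts, 126 usable); 192.168.65.128/25 (84 hosts, 126 usable); 192.168.66.0/26 (53 hosts, 62 usable)


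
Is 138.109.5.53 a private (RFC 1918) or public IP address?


RFC 1918 private ranges:
  10.0.0.0/8 (10.0.0.0 - 10.255.255.255)
  172.16.0.0/12 (172.16.0.0 - 172.31.255.255)
  192.168.0.0/16 (192.168.0.0 - 192.168.255.255)
Public (not in any RFC 1918 range)


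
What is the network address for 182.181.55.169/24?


IP:   10110110.10110101.00110111.10101001
Mask: 11111111.11111111.11111111.00000000
AND operation:
Net:  10110110.10110101.00110111.00000000
Network: 182.181.55.0/24


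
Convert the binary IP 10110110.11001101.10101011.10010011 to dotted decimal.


10110110 = 182
11001101 = 205
10101011 = 171
10010011 = 147
IP: 182.205.171.147


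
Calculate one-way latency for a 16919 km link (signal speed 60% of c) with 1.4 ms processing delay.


Speed = 0.6 * 3e5 km/s = 180000 km/s
Propagation delay = 16919 / 180000 = 0.094 s = 93.9944 ms
Processing delay = 1.4 ms
Total one-way latency = 95.3944 ms


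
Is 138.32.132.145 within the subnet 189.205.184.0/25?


Subnet network: 189.205.184.0
Test IP AND mask: 138.32.132.128
No, 138.32.132.145 is not in 189.205.184.0/25


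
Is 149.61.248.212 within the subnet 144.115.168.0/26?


Subnet network: 144.115.168.0
Test IP AND mask: 149.61.248.192
No, 149.61.248.212 is not in 144.115.168.0/26


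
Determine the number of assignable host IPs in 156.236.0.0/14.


Host bits = 32 - 14 = 18
Total addresses = 2^18 = 262144
Usable = total - 2 (network and broadcast)
Usable hosts: 262142


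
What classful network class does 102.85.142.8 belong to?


First octet: 102
Binary: 01100110
0xxxxxxx -> Class A (1-126)
Class A, default mask 255.0.0.0 (/8)


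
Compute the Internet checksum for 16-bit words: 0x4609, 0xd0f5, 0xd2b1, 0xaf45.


Sum all words (with carry folding):
+ 0x4609 = 0x4609
+ 0xd0f5 = 0x16ff
+ 0xd2b1 = 0xe9b0
+ 0xaf45 = 0x98f6
One's complement: ~0x98f6
Checksum = 0x6709


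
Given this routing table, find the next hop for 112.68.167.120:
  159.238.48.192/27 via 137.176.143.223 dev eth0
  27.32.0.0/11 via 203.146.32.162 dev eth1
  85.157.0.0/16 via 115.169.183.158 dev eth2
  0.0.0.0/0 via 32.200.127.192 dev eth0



Longest prefix match for 112.68.167.120:
  /27 159.238.48.192: no
  /11 27.32.0.0: no
  /16 85.157.0.0: no
  /0 0.0.0.0: MATCH
Selected: next-hop 32.200.127.192 via eth0 (matched /0)


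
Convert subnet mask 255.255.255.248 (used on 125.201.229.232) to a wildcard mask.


Subnet mask: 255.255.255.248
Wildcard = 255.255.255.255 - subnet mask
255 - 255 = 0
255 - 255 = 0
255 - 255 = 0
255 - 248 = 7
Wildcard: 0.0.0.7


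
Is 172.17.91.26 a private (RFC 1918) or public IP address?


RFC 1918 private ranges:
  10.0.0.0/8 (10.0.0.0 - 10.255.255.255)
  172.16.0.0/12 (172.16.0.0 - 172.31.255.255)
  192.168.0.0/16 (192.168.0.0 - 192.168.255.255)
Private (in 172.16.0.0/12)


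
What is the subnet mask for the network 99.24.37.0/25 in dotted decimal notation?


/25 means 25 network bits, 7 host bits
Binary: 11111111111111111111111110000000
Mask: 255.255.255.128


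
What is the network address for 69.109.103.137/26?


IP:   01000101.01101101.01100111.10001001
Mask: 11111111.11111111.11111111.11000000
AND operation:
Net:  01000101.01101101.01100111.10000000
Network: 69.109.103.128/26


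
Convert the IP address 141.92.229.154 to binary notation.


141 = 10001101
92 = 01011100
229 = 11100101
154 = 10011010
Binary: 10001101.01011100.11100101.10011010


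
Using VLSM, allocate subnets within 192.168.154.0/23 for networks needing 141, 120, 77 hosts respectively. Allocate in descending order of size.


141 hosts -> /24 (254 usable): 192.168.154.0/24
120 hosts -> /25 (126 usable): 192.168.155.0/25
77 hosts -> /25 (126 usable): 192.168.155.128/25
Allocation: 192.168.154.0/24 (141 hosts, 254 usable); 192.168.155.0/25 (120 hosts, 126 usable); 192.168.155.128/25 (77 hosts, 126 usable)
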